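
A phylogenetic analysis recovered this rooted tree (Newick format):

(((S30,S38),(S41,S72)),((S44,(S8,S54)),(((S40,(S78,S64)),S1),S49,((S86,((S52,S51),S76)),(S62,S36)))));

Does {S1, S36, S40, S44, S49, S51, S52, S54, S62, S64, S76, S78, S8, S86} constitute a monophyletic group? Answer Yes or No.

The most recent common ancestor of these taxa subtends ((S44,(S8,S54)),(((S40,(S78,S64)),S1),S49,((S86,((S52,S51),S76)),(S62,S36)))).
That clade has exactly 14 tips — every listed taxon and nothing else — so the group is monophyletic.

Yes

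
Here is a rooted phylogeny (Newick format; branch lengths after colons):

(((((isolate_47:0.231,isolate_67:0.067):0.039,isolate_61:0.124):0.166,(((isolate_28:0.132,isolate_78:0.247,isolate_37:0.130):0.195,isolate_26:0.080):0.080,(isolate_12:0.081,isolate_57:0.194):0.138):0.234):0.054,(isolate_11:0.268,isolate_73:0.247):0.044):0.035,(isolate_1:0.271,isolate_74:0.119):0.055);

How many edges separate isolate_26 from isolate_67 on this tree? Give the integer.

The MRCA of isolate_26 and isolate_67 is the node subtending (((isolate_47,isolate_67),isolate_61),(((isolate_28,isolate_78,isolate_37),isolate_26),(isolate_12,isolate_57))).
From isolate_26 up to that node: 3 branches. From isolate_67 up to the same node: 3 branches. Total: 3 + 3 = 6.

6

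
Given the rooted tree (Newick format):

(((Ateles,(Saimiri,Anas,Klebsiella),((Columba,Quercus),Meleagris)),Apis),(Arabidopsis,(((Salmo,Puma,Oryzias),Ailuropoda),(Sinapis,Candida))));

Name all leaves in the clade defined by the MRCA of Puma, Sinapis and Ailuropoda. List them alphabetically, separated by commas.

Ailuropoda, Candida, Oryzias, Puma, Salmo, Sinapis

Tracing Puma: it sits inside (Salmo,Puma,Oryzias).
Tracing Sinapis: it sits inside (Sinapis,Candida).
Tracing Ailuropoda: it sits inside ((Salmo,Puma,Oryzias),Ailuropoda).
The smallest clade enclosing all 3 is (((Salmo,Puma,Oryzias),Ailuropoda),(Sinapis,Candida)); the answer is its 6 terminal taxa in alphabetical order.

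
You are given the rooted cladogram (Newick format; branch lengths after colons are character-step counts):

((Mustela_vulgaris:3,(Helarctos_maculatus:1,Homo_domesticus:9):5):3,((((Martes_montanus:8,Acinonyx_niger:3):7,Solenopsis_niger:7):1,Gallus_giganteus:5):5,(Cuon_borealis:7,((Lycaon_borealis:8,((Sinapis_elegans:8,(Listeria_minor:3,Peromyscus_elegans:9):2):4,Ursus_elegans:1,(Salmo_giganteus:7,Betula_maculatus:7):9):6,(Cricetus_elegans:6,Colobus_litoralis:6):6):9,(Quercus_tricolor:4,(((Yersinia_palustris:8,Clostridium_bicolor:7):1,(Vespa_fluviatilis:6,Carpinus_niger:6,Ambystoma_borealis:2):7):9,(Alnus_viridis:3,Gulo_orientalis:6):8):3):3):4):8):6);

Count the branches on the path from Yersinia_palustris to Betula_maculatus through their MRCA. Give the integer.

9

The MRCA of Yersinia_palustris and Betula_maculatus is the node subtending ((Lycaon_borealis,((Sinapis_elegans,(Listeria_minor,Peromyscus_elegans)),Ursus_elegans,(Salmo_giganteus,Betula_maculatus)),(Cricetus_elegans,Colobus_litoralis)),(Quercus_tricolor,(((Yersinia_palustris,Clostridium_bicolor),(Vespa_fluviatilis,Carpinus_niger,Ambystoma_borealis)),(Alnus_viridis,Gulo_orientalis)))).
From Yersinia_palustris up to that node: 5 branches. From Betula_maculatus up to the same node: 4 branches. Total: 5 + 4 = 9.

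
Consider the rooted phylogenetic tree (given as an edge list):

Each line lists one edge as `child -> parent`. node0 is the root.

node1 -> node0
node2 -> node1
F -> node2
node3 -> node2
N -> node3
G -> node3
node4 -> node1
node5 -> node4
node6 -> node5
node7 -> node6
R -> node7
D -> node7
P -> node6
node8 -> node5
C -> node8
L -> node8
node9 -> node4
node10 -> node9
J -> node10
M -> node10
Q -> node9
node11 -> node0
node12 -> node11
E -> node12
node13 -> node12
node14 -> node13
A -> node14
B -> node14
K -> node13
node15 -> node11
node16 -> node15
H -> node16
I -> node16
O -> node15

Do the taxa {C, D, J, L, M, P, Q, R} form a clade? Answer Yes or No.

Yes

The most recent common ancestor of these taxa subtends ((((R,D),P),(C,L)),((J,M),Q)).
That clade has exactly 8 tips — every listed taxon and nothing else — so the group is monophyletic.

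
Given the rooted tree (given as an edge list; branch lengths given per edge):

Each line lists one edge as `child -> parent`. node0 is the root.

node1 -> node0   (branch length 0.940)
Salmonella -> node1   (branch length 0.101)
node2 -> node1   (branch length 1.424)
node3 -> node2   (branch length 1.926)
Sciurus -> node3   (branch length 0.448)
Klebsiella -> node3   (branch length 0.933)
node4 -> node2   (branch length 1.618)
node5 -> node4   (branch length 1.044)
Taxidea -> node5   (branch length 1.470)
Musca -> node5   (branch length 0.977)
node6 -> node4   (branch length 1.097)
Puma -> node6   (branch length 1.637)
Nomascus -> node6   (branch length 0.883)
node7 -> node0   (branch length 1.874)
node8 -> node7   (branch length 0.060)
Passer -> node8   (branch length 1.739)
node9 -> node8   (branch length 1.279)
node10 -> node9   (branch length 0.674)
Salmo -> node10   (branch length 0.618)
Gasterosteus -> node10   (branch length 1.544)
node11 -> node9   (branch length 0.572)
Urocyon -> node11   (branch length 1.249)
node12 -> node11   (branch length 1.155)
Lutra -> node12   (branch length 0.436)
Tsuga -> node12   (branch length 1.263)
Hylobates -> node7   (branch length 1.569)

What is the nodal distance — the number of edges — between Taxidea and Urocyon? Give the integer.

10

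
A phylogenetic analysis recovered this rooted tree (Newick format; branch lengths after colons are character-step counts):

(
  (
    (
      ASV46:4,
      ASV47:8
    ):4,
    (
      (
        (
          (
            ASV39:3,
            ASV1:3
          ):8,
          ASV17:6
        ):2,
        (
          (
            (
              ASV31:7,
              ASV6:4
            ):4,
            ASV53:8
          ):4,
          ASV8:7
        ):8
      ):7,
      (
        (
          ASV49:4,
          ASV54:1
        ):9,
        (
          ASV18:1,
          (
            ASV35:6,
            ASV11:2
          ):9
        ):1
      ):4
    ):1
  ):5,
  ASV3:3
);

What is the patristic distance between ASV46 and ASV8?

The path runs ASV46 → … → MRCA → … → ASV8; the MRCA is the node subtending ((ASV46,ASV47),((((ASV39,ASV1),ASV17),(((ASV31,ASV6),ASV53),ASV8)),((ASV49,ASV54),(ASV18,(ASV35,ASV11))))).
Branch lengths along that path: 4 + 4 + 1 + 7 + 8 + 7 = 31.

31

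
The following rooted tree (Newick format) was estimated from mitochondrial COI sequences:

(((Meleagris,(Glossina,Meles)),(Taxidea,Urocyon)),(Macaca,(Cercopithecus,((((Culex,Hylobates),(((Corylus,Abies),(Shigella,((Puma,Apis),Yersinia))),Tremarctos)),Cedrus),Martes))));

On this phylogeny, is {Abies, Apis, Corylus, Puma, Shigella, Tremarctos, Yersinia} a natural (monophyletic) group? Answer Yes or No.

The most recent common ancestor of these taxa subtends (((Corylus,Abies),(Shigella,((Puma,Apis),Yersinia))),Tremarctos).
That clade has exactly 7 tips — every listed taxon and nothing else — so the group is monophyletic.

Yes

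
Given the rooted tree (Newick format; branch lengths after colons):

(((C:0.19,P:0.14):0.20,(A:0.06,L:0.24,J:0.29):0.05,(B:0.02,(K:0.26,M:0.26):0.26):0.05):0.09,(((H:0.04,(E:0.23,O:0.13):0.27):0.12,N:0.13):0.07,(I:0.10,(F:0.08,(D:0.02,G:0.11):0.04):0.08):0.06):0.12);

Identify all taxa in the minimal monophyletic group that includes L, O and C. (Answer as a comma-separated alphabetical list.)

Tracing L: it sits inside (A,L,J).
Tracing O: it sits inside (E,O).
Tracing C: it sits inside (C,P).
The smallest clade enclosing all 3 is the whole tree (their MRCA is the root), so the answer is all 16 tips in alphabetical order.

A, B, C, D, E, F, G, H, I, J, K, L, M, N, O, P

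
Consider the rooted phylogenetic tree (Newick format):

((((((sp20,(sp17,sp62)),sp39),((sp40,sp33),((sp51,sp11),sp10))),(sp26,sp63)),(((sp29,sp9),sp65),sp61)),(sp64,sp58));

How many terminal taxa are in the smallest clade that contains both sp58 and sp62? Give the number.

The MRCA of sp58 and sp62 is the root, so the clade is the entire tree.
That clade contains 17 terminal taxa: sp10, sp11, sp17, sp20, sp26, sp29, sp33, sp39, sp40, sp51, sp58, sp61, sp62, sp63, sp64, sp65, sp9.

17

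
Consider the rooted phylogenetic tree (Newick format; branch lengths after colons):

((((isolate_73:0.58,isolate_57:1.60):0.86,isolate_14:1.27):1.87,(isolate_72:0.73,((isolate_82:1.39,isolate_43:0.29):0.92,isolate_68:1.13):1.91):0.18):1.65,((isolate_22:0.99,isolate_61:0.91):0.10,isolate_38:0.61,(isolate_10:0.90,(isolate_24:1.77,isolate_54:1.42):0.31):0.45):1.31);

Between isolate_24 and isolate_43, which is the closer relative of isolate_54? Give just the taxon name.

isolate_24

The MRCA of isolate_54 and isolate_24 subtends (isolate_24,isolate_54) (2 taxa).
The MRCA of isolate_54 and isolate_43 is the root, subtending the entire tree (13 taxa).
The first is nested inside the second, so isolate_54 shares a more recent common ancestor with isolate_24.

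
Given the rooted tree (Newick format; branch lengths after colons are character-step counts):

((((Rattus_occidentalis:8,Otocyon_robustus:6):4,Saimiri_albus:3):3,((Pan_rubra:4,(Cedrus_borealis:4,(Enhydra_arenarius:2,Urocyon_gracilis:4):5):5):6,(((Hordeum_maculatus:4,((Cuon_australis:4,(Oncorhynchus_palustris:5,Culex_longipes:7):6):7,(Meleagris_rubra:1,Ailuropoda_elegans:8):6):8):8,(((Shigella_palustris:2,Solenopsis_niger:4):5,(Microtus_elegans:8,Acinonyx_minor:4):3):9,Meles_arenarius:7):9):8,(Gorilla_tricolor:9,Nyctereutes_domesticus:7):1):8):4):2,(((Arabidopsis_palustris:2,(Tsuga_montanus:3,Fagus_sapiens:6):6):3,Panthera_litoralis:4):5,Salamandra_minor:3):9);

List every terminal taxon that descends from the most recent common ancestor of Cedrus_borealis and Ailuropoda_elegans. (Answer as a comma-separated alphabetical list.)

Acinonyx_minor, Ailuropoda_elegans, Cedrus_borealis, Culex_longipes, Cuon_australis, Enhydra_arenarius, Gorilla_tricolor, Hordeum_maculatus, Meleagris_rubra, Meles_arenarius, Microtus_elegans, Nyctereutes_domesticus, Oncorhynchus_palustris, Pan_rubra, Shigella_palustris, Solenopsis_niger, Urocyon_gracilis

Tracing Cedrus_borealis: it sits inside (Cedrus_borealis,(Enhydra_arenarius,Urocyon_gracilis)).
Tracing Ailuropoda_elegans: it sits inside (Meleagris_rubra,Ailuropoda_elegans).
The smallest clade enclosing both is ((Pan_rubra,(Cedrus_borealis,(Enhydra_arenarius,Urocyon_gracilis))),(((Hordeum_maculatus,((Cuon_australis,(Oncorhynchus_palustris,Culex_longipes)),(Meleagris_rubra,Ailuropoda_elegans))),(((Shigella_palustris,Solenopsis_niger),(Microtus_elegans,Acinonyx_minor)),Meles_arenarius)),(Gorilla_tricolor,Nyctereutes_domesticus))); the answer is its 17 terminal taxa in alphabetical order.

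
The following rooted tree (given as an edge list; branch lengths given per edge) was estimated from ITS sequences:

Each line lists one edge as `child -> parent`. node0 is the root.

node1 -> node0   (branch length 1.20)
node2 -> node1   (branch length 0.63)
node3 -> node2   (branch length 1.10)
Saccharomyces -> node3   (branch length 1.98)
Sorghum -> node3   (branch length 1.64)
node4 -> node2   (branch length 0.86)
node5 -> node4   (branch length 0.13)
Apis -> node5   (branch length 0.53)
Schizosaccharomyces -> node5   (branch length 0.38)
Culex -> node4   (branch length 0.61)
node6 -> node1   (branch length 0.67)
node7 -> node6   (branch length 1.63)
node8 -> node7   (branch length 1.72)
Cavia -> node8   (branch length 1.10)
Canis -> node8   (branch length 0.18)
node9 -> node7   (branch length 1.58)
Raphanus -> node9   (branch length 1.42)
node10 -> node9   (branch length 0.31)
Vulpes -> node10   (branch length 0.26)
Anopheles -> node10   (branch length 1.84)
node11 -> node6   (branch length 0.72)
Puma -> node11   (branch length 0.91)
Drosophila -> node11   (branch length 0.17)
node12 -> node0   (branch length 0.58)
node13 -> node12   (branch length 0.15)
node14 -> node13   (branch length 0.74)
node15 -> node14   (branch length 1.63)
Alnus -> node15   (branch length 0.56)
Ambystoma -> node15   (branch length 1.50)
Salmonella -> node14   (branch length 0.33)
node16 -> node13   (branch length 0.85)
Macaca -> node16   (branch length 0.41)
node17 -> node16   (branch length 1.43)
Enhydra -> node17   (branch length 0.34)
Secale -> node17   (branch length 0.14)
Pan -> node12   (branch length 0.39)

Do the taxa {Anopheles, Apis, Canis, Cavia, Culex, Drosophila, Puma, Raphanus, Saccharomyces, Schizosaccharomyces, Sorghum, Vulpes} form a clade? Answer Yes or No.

The most recent common ancestor of these taxa subtends (((Saccharomyces,Sorghum),((Apis,Schizosaccharomyces),Culex)),(((Cavia,Canis),(Raphanus,(Vulpes,Anopheles))),(Puma,Drosophila))).
That clade has exactly 12 tips — every listed taxon and nothing else — so the group is monophyletic.

Yes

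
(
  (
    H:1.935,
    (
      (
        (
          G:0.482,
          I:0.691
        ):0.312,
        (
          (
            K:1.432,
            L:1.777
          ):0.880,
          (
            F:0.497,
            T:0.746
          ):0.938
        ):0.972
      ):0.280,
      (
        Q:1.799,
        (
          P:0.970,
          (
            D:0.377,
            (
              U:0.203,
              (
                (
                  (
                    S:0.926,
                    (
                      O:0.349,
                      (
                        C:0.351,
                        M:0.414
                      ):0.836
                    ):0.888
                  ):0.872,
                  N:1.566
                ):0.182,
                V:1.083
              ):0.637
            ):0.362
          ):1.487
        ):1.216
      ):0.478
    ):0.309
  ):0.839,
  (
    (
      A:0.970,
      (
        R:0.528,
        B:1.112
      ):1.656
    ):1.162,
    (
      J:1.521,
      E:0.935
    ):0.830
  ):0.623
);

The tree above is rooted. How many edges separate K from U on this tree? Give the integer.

9

The MRCA of K and U is the node subtending (((G,I),((K,L),(F,T))),(Q,(P,(D,(U,(((S,(O,(C,M))),N),V)))))).
From K up to that node: 4 branches. From U up to the same node: 5 branches. Total: 4 + 5 = 9.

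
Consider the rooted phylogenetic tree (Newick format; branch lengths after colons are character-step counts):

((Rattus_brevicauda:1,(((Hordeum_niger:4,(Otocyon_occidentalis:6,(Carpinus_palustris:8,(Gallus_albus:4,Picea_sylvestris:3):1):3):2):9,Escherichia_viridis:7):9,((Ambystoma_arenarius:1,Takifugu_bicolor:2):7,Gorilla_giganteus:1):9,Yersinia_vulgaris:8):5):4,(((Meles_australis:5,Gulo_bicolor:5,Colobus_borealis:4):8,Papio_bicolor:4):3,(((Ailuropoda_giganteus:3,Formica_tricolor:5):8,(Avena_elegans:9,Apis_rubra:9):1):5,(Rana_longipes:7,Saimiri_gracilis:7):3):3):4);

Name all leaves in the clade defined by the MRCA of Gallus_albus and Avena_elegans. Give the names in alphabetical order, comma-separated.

Ailuropoda_giganteus, Ambystoma_arenarius, Apis_rubra, Avena_elegans, Carpinus_palustris, Colobus_borealis, Escherichia_viridis, Formica_tricolor, Gallus_albus, Gorilla_giganteus, Gulo_bicolor, Hordeum_niger, Meles_australis, Otocyon_occidentalis, Papio_bicolor, Picea_sylvestris, Rana_longipes, Rattus_brevicauda, Saimiri_gracilis, Takifugu_bicolor, Yersinia_vulgaris

Tracing Gallus_albus: it sits inside (Gallus_albus,Picea_sylvestris).
Tracing Avena_elegans: it sits inside (Avena_elegans,Apis_rubra).
The smallest clade enclosing both is the whole tree (their MRCA is the root), so the answer is all 21 tips in alphabetical order.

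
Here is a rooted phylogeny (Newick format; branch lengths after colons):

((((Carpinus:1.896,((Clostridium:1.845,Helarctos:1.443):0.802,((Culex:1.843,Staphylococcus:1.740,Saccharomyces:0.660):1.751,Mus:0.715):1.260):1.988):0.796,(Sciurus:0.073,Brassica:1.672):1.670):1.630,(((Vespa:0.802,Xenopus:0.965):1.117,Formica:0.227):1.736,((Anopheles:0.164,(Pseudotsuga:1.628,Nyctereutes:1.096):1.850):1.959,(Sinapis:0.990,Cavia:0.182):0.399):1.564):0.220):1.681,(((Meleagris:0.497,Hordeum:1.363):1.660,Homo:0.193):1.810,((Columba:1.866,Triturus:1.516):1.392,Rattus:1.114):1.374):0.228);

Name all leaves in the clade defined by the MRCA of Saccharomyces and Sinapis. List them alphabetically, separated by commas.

Anopheles, Brassica, Carpinus, Cavia, Clostridium, Culex, Formica, Helarctos, Mus, Nyctereutes, Pseudotsuga, Saccharomyces, Sciurus, Sinapis, Staphylococcus, Vespa, Xenopus

Tracing Saccharomyces: it sits inside (Culex,Staphylococcus,Saccharomyces).
Tracing Sinapis: it sits inside (Sinapis,Cavia).
The smallest clade enclosing both is (((Carpinus,((Clostridium,Helarctos),((Culex,Staphylococcus,Saccharomyces),Mus))),(Sciurus,Brassica)),(((Vespa,Xenopus),Formica),((Anopheles,(Pseudotsuga,Nyctereutes)),(Sinapis,Cavia)))); the answer is its 17 terminal taxa in alphabetical order.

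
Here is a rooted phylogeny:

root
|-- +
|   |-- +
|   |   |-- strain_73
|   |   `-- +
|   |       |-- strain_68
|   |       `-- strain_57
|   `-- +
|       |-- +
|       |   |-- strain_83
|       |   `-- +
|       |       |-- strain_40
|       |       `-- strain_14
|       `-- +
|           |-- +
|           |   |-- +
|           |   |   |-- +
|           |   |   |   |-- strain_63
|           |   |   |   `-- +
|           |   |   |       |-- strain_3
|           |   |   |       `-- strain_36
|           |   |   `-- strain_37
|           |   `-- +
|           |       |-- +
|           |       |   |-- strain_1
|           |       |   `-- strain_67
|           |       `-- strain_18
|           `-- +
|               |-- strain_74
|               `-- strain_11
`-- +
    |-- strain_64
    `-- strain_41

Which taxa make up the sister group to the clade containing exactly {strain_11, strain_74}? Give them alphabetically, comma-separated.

strain_1, strain_18, strain_3, strain_36, strain_37, strain_63, strain_67

The clade containing exactly {strain_11, strain_74} attaches to the tree at the node subtending ((((strain_63,(strain_3,strain_36)),strain_37),((strain_1,strain_67),strain_18)),(strain_74,strain_11)).
The other lineage descending from that same node — the sister group — is (((strain_63,(strain_3,strain_36)),strain_37),((strain_1,strain_67),strain_18)); its 7 tips in alphabetical order are the answer.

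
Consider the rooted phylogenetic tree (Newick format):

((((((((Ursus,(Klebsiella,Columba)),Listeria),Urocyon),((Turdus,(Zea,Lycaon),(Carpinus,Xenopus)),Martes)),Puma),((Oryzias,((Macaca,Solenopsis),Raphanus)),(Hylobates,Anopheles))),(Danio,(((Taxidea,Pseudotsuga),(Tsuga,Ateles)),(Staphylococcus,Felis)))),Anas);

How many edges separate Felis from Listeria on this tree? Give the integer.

10

The MRCA of Felis and Listeria is the node subtending (((((((Ursus,(Klebsiella,Columba)),Listeria),Urocyon),((Turdus,(Zea,Lycaon),(Carpinus,Xenopus)),Martes)),Puma),((Oryzias,((Macaca,Solenopsis),Raphanus)),(Hylobates,Anopheles))),(Danio,(((Taxidea,Pseudotsuga),(Tsuga,Ateles)),(Staphylococcus,Felis)))).
From Felis up to that node: 4 branches. From Listeria up to the same node: 6 branches. Total: 4 + 6 = 10.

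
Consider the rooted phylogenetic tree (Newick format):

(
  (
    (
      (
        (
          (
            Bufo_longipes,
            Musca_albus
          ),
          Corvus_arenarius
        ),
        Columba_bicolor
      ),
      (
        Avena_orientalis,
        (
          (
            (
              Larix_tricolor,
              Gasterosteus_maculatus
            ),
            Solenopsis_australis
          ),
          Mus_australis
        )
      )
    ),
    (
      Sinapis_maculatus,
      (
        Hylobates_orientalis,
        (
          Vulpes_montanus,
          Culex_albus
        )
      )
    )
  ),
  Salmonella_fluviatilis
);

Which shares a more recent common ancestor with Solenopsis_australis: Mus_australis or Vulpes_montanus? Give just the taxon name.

Mus_australis

The MRCA of Solenopsis_australis and Mus_australis subtends (((Larix_tricolor,Gasterosteus_maculatus),Solenopsis_australis),Mus_australis) (4 taxa).
The MRCA of Solenopsis_australis and Vulpes_montanus subtends (((((Bufo_longipes,Musca_albus),Corvus_arenarius),Columba_bicolor),(Avena_orientalis,(((Larix_tricolor,Gasterosteus_maculatus),Solenopsis_australis),Mus_australis))),(Sinapis_maculatus,(Hylobates_orientalis,(Vulpes_montanus,Culex_albus)))) (13 taxa).
The first is nested inside the second, so Solenopsis_australis shares a more recent common ancestor with Mus_australis.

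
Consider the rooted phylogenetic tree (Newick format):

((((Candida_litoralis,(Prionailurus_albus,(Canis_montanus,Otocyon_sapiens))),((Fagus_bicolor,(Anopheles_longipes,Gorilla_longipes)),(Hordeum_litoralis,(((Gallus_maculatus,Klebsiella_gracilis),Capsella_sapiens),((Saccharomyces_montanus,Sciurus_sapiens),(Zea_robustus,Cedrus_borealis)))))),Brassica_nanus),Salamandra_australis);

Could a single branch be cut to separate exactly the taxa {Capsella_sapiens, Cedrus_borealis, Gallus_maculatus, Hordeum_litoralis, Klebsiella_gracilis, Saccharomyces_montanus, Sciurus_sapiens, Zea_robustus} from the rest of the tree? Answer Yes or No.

Yes

The most recent common ancestor of these taxa subtends (Hordeum_litoralis,(((Gallus_maculatus,Klebsiella_gracilis),Capsella_sapiens),((Saccharomyces_montanus,Sciurus_sapiens),(Zea_robustus,Cedrus_borealis)))).
That clade has exactly 8 tips — every listed taxon and nothing else — so the group is monophyletic.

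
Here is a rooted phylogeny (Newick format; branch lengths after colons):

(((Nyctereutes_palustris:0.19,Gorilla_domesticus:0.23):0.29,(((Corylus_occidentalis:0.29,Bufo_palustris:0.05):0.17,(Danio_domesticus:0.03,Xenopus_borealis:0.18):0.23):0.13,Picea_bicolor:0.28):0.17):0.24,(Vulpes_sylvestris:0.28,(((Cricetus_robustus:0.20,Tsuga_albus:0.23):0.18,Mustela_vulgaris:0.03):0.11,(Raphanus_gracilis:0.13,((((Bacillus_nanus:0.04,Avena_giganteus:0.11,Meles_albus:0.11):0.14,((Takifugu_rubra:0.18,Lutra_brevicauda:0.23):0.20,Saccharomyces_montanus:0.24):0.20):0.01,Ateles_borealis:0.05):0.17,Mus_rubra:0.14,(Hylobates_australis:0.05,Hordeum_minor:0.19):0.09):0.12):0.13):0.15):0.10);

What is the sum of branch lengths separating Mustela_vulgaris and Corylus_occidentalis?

The path runs Mustela_vulgaris → … → MRCA → … → Corylus_occidentalis; the MRCA is the root of the tree.
Branch lengths along that path: 0.03 + 0.11 + 0.15 + 0.10 + 0.24 + 0.17 + 0.13 + 0.17 + 0.29 = 1.39.

1.39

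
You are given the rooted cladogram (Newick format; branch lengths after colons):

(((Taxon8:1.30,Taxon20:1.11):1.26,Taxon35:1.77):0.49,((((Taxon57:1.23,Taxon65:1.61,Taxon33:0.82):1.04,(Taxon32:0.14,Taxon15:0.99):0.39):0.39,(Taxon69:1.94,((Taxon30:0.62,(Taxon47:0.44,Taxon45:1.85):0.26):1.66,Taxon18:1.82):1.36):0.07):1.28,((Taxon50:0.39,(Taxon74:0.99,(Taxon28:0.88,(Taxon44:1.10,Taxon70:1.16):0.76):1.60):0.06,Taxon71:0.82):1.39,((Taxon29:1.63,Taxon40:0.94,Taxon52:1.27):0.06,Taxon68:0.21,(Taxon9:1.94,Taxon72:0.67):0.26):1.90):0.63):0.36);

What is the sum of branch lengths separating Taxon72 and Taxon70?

The path runs Taxon72 → … → MRCA → … → Taxon70; the MRCA is the node subtending ((Taxon50,(Taxon74,(Taxon28,(Taxon44,Taxon70))),Taxon71),((Taxon29,Taxon40,Taxon52),Taxon68,(Taxon9,Taxon72))).
Branch lengths along that path: 0.67 + 0.26 + 1.90 + 1.39 + 0.06 + 1.60 + 0.76 + 1.16 = 7.80.

7.80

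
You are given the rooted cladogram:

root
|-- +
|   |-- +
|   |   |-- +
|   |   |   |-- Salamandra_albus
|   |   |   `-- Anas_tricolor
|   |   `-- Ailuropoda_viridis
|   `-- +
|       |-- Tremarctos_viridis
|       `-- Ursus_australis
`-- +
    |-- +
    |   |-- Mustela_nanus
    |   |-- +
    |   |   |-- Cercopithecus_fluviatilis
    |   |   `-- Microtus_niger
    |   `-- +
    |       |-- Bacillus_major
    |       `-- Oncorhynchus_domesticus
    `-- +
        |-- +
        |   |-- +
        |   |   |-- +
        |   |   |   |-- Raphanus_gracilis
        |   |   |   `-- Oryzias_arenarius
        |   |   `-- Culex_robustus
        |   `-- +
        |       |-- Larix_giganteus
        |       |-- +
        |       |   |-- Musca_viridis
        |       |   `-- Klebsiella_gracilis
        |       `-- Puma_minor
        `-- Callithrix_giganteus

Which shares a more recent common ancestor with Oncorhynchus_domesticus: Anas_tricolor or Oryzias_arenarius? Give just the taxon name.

Oryzias_arenarius

The MRCA of Oncorhynchus_domesticus and Oryzias_arenarius subtends ((Mustela_nanus,(Cercopithecus_fluviatilis,Microtus_niger),(Bacillus_major,Oncorhynchus_domesticus)),((((Raphanus_gracilis,Oryzias_arenarius),Culex_robustus),(Larix_giganteus,(Musca_viridis,Klebsiella_gracilis),Puma_minor)),Callithrix_giganteus)) (13 taxa).
The MRCA of Oncorhynchus_domesticus and Anas_tricolor is the root, subtending the entire tree (18 taxa).
The first is nested inside the second, so Oncorhynchus_domesticus shares a more recent common ancestor with Oryzias_arenarius.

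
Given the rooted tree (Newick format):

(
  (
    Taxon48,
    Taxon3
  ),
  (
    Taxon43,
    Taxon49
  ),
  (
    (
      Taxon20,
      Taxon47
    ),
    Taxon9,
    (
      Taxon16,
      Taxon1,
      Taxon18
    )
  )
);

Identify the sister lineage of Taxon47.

Taxon47 attaches to the tree at the node subtending (Taxon20,Taxon47).
The other lineage descending from that same node — the sister group — is the single tip Taxon20.

Taxon20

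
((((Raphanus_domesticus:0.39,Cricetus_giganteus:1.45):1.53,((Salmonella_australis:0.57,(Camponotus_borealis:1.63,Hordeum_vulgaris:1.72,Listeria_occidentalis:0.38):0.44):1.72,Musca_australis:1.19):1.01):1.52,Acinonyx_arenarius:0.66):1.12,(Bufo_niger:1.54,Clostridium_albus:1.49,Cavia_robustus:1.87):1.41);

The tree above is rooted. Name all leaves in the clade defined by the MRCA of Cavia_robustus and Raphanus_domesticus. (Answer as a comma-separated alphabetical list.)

Acinonyx_arenarius, Bufo_niger, Camponotus_borealis, Cavia_robustus, Clostridium_albus, Cricetus_giganteus, Hordeum_vulgaris, Listeria_occidentalis, Musca_australis, Raphanus_domesticus, Salmonella_australis

Tracing Cavia_robustus: it sits inside (Bufo_niger,Clostridium_albus,Cavia_robustus).
Tracing Raphanus_domesticus: it sits inside (Raphanus_domesticus,Cricetus_giganteus).
The smallest clade enclosing both is the whole tree (their MRCA is the root), so the answer is all 11 tips in alphabetical order.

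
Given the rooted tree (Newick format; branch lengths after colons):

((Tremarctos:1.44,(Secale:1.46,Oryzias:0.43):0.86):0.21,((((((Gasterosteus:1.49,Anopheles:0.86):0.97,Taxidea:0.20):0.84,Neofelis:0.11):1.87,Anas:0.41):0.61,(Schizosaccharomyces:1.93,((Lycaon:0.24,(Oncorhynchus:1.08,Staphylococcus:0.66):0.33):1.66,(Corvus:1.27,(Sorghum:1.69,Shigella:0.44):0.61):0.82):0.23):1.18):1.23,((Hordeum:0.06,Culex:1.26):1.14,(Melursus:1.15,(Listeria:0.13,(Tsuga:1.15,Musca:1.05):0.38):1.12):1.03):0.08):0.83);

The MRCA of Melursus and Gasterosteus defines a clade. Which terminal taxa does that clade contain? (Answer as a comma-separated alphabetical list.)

Anas, Anopheles, Corvus, Culex, Gasterosteus, Hordeum, Listeria, Lycaon, Melursus, Musca, Neofelis, Oncorhynchus, Schizosaccharomyces, Shigella, Sorghum, Staphylococcus, Taxidea, Tsuga

Tracing Melursus: it sits inside (Melursus,(Listeria,(Tsuga,Musca))).
Tracing Gasterosteus: it sits inside (Gasterosteus,Anopheles).
The smallest clade enclosing both is ((((((Gasterosteus,Anopheles),Taxidea),Neofelis),Anas),(Schizosaccharomyces,((Lycaon,(Oncorhynchus,Staphylococcus)),(Corvus,(Sorghum,Shigella))))),((Hordeum,Culex),(Melursus,(Listeria,(Tsuga,Musca))))); the answer is its 18 terminal taxa in alphabetical order.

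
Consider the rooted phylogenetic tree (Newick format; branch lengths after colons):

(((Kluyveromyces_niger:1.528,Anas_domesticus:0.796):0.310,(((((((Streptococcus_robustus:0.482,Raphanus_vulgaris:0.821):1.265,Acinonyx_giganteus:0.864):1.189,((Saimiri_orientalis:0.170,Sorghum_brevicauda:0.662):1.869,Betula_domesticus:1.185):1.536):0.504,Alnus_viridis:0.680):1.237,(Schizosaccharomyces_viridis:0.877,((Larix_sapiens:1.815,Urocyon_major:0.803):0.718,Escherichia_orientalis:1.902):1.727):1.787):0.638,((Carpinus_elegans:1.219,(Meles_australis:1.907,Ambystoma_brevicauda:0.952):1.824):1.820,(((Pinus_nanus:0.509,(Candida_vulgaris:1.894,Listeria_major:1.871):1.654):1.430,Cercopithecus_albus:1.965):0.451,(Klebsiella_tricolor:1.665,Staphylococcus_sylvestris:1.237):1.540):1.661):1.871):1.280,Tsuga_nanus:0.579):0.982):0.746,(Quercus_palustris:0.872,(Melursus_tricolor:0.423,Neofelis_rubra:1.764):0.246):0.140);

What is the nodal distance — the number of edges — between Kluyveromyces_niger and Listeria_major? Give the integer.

10

The MRCA of Kluyveromyces_niger and Listeria_major is the node subtending ((Kluyveromyces_niger,Anas_domesticus),(((((((Streptococcus_robustus,Raphanus_vulgaris),Acinonyx_giganteus),((Saimiri_orientalis,Sorghum_brevicauda),Betula_domesticus)),Alnus_viridis),(Schizosaccharomyces_viridis,((Larix_sapiens,Urocyon_major),Escherichia_orientalis))),((Carpinus_elegans,(Meles_australis,Ambystoma_brevicauda)),(((Pinus_nanus,(Candida_vulgaris,Listeria_major)),Cercopithecus_albus),(Klebsiella_tricolor,Staphylococcus_sylvestris)))),Tsuga_nanus)).
From Kluyveromyces_niger up to that node: 2 branches. From Listeria_major up to the same node: 8 branches. Total: 2 + 8 = 10.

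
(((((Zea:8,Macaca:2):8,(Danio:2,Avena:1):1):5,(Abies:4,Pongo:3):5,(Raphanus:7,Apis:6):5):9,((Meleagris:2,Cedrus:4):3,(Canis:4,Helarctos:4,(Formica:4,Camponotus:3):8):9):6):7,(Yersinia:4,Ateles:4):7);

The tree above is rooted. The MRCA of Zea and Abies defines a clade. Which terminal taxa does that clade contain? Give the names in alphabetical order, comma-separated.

Tracing Zea: it sits inside (Zea,Macaca).
Tracing Abies: it sits inside (Abies,Pongo).
The smallest clade enclosing both is (((Zea,Macaca),(Danio,Avena)),(Abies,Pongo),(Raphanus,Apis)); the answer is its 8 terminal taxa in alphabetical order.

Abies, Apis, Avena, Danio, Macaca, Pongo, Raphanus, Zea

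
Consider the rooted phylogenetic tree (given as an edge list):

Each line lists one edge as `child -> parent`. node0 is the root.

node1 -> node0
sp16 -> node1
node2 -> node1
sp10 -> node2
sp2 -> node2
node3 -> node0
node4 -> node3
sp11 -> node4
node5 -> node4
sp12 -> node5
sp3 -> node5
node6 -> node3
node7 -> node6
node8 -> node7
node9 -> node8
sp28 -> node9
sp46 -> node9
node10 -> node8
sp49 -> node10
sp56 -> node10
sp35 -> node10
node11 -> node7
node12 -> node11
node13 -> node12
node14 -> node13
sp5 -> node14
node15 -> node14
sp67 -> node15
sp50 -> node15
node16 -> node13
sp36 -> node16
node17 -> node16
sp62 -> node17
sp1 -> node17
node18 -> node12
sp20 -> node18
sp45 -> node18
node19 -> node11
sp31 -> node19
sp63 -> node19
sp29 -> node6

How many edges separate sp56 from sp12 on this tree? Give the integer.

The MRCA of sp56 and sp12 is the node subtending ((sp11,(sp12,sp3)),((((sp28,sp46),(sp49,sp56,sp35)),((((sp5,(sp67,sp50)),(sp36,(sp62,sp1))),(sp20,sp45)),(sp31,sp63))),sp29)).
From sp56 up to that node: 5 branches. From sp12 up to the same node: 3 branches. Total: 5 + 3 = 8.

8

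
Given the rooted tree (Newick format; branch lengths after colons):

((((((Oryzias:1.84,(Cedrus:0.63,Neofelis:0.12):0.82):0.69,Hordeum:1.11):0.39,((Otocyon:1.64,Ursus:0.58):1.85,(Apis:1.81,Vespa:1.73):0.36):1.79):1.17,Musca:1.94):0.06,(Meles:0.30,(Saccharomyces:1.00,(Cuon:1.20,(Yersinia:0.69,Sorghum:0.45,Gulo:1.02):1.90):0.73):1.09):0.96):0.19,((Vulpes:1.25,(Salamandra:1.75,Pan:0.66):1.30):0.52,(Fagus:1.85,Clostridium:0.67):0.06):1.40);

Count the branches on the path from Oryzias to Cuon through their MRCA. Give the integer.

The MRCA of Oryzias and Cuon is the node subtending (((((Oryzias,(Cedrus,Neofelis)),Hordeum),((Otocyon,Ursus),(Apis,Vespa))),Musca),(Meles,(Saccharomyces,(Cuon,(Yersinia,Sorghum,Gulo))))).
From Oryzias up to that node: 5 branches. From Cuon up to the same node: 4 branches. Total: 5 + 4 = 9.

9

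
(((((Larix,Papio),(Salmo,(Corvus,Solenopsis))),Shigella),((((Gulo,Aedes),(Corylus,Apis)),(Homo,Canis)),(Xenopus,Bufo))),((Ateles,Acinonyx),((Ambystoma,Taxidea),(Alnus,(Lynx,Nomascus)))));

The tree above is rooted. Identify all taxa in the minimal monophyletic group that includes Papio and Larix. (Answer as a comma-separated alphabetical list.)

Tracing Papio: it sits inside (Larix,Papio).
Tracing Larix: it sits inside (Larix,Papio).
The smallest clade enclosing both is (Larix,Papio); the answer is its 2 terminal taxa in alphabetical order.

Larix, Papio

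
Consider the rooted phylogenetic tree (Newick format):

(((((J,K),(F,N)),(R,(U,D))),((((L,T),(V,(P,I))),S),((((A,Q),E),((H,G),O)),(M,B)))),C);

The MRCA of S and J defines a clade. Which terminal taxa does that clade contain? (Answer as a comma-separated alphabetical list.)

A, B, D, E, F, G, H, I, J, K, L, M, N, O, P, Q, R, S, T, U, V

Tracing S: it sits inside (((L,T),(V,(P,I))),S).
Tracing J: it sits inside (J,K).
The smallest clade enclosing both is ((((J,K),(F,N)),(R,(U,D))),((((L,T),(V,(P,I))),S),((((A,Q),E),((H,G),O)),(M,B)))); the answer is its 21 terminal taxa in alphabetical order.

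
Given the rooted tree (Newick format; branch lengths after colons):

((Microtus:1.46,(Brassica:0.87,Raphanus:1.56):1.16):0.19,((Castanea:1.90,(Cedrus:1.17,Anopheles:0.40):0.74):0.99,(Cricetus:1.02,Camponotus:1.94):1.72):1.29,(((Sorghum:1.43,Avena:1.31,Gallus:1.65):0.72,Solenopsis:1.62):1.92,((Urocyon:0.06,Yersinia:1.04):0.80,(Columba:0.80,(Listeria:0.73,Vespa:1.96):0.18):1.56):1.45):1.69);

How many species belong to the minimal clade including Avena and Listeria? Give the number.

The MRCA of Avena and Listeria is the node subtending (((Sorghum,Avena,Gallus),Solenopsis),((Urocyon,Yersinia),(Columba,(Listeria,Vespa)))).
That clade contains 9 terminal taxa: Avena, Columba, Gallus, Listeria, Solenopsis, Sorghum, Urocyon, Vespa, Yersinia.

9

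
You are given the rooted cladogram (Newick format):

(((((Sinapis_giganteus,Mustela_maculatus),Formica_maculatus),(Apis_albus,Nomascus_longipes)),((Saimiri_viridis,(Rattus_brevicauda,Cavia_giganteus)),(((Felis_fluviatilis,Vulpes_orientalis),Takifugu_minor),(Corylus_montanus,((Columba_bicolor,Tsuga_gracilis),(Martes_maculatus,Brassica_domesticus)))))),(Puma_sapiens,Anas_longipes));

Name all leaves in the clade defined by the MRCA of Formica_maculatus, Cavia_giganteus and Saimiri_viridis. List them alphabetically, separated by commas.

Apis_albus, Brassica_domesticus, Cavia_giganteus, Columba_bicolor, Corylus_montanus, Felis_fluviatilis, Formica_maculatus, Martes_maculatus, Mustela_maculatus, Nomascus_longipes, Rattus_brevicauda, Saimiri_viridis, Sinapis_giganteus, Takifugu_minor, Tsuga_gracilis, Vulpes_orientalis

Tracing Formica_maculatus: it sits inside ((Sinapis_giganteus,Mustela_maculatus),Formica_maculatus).
Tracing Cavia_giganteus: it sits inside (Rattus_brevicauda,Cavia_giganteus).
Tracing Saimiri_viridis: it sits inside (Saimiri_viridis,(Rattus_brevicauda,Cavia_giganteus)).
The smallest clade enclosing all 3 is ((((Sinapis_giganteus,Mustela_maculatus),Formica_maculatus),(Apis_albus,Nomascus_longipes)),((Saimiri_viridis,(Rattus_brevicauda,Cavia_giganteus)),(((Felis_fluviatilis,Vulpes_orientalis),Takifugu_minor),(Corylus_montanus,((Columba_bicolor,Tsuga_gracilis),(Martes_maculatus,Brassica_domesticus)))))); the answer is its 16 terminal taxa in alphabetical order.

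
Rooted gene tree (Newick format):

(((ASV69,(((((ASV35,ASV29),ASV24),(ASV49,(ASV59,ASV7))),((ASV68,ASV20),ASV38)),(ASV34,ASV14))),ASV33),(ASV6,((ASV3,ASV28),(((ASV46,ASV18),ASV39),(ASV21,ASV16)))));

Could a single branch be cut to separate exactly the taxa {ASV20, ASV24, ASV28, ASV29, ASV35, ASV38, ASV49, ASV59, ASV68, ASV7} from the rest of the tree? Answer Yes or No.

No

The MRCA of the listed taxa is the root, so the smallest clade containing them is the whole tree.
That clade also contains ASV14, ASV16, ASV18, ASV21, ASV3, ASV33, ASV34, ASV39, ASV46, ASV6, ASV69, which are not in the proposed group, so the group is not monophyletic.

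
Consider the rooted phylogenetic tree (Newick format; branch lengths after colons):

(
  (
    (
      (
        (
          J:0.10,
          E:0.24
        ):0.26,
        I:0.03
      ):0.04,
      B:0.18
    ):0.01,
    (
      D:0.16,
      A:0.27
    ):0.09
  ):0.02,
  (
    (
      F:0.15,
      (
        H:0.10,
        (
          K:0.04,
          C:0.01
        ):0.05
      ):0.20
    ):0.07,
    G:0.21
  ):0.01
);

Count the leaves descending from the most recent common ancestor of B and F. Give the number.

The MRCA of B and F is the root, so the clade is the entire tree.
That clade contains 11 terminal taxa: A, B, C, D, E, F, G, H, I, J, K.

11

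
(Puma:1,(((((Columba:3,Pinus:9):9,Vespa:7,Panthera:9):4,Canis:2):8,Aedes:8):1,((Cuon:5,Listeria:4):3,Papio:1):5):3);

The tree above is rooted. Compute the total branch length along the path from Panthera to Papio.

The path runs Panthera → … → MRCA → … → Papio; the MRCA is the node subtending (((((Columba,Pinus),Vespa,Panthera),Canis),Aedes),((Cuon,Listeria),Papio)).
Branch lengths along that path: 9 + 4 + 8 + 1 + 5 + 1 = 28.

28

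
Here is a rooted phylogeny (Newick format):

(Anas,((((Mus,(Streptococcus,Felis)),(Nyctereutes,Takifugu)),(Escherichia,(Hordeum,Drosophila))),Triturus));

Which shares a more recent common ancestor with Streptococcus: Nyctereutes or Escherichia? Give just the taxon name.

The MRCA of Streptococcus and Nyctereutes subtends ((Mus,(Streptococcus,Felis)),(Nyctereutes,Takifugu)) (5 taxa).
The MRCA of Streptococcus and Escherichia subtends (((Mus,(Streptococcus,Felis)),(Nyctereutes,Takifugu)),(Escherichia,(Hordeum,Drosophila))) (8 taxa).
The first is nested inside the second, so Streptococcus shares a more recent common ancestor with Nyctereutes.

Nyctereutes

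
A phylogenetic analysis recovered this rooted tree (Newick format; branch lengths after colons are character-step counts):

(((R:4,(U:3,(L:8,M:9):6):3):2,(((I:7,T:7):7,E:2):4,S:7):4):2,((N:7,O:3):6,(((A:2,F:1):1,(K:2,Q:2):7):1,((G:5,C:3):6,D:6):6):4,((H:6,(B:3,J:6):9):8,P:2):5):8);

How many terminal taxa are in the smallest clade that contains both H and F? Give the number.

13

The MRCA of H and F is the node subtending ((N,O),(((A,F),(K,Q)),((G,C),D)),((H,(B,J)),P)).
That clade contains 13 terminal taxa: A, B, C, D, F, G, H, J, K, N, O, P, Q.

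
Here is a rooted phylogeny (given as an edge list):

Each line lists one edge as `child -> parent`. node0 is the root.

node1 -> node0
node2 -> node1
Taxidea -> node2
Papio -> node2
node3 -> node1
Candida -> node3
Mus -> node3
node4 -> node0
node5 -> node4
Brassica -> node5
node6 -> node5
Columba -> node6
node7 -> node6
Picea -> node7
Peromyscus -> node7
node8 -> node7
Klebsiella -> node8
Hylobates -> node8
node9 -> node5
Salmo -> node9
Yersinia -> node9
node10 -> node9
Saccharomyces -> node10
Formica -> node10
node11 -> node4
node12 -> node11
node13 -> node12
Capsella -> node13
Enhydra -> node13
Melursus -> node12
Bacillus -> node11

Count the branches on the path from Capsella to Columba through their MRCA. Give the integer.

The MRCA of Capsella and Columba is the node subtending ((Brassica,(Columba,(Picea,Peromyscus,(Klebsiella,Hylobates))),(Salmo,Yersinia,(Saccharomyces,Formica))),(((Capsella,Enhydra),Melursus),Bacillus)).
From Capsella up to that node: 4 branches. From Columba up to the same node: 3 branches. Total: 4 + 3 = 7.

7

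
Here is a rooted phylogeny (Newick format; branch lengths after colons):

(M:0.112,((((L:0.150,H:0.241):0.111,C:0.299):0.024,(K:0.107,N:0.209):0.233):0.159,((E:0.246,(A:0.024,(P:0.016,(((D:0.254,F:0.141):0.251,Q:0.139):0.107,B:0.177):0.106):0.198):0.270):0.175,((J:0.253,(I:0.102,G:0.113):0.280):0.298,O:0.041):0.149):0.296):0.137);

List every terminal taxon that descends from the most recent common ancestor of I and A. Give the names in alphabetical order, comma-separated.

Tracing I: it sits inside (I,G).
Tracing A: it sits inside (A,(P,(((D,F),Q),B))).
The smallest clade enclosing both is ((E,(A,(P,(((D,F),Q),B)))),((J,(I,G)),O)); the answer is its 11 terminal taxa in alphabetical order.

A, B, D, E, F, G, I, J, O, P, Q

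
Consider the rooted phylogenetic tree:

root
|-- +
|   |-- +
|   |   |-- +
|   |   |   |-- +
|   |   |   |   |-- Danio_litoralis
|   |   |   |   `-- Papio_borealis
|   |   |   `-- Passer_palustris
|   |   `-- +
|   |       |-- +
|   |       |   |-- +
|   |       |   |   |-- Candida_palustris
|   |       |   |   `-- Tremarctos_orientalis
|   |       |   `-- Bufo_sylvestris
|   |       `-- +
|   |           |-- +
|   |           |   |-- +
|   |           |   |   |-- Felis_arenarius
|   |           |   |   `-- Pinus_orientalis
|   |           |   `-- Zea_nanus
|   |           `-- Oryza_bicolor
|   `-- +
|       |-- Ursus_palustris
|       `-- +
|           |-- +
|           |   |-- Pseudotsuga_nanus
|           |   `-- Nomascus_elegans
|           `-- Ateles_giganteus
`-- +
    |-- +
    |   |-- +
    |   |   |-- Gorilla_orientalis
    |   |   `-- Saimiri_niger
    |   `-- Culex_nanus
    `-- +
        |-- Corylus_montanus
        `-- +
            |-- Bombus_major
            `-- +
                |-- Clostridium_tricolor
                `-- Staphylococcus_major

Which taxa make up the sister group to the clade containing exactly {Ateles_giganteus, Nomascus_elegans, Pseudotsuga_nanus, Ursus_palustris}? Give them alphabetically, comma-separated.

The clade containing exactly {Ateles_giganteus, Nomascus_elegans, Pseudotsuga_nanus, Ursus_palustris} attaches to the tree at the node subtending ((((Danio_litoralis,Papio_borealis),Passer_palustris),(((Candida_palustris,Tremarctos_orientalis),Bufo_sylvestris),(((Felis_arenarius,Pinus_orientalis),Zea_nanus),Oryza_bicolor))),(Ursus_palustris,((Pseudotsuga_nanus,Nomascus_elegans),Ateles_giganteus))).
The other lineage descending from that same node — the sister group — is (((Danio_litoralis,Papio_borealis),Passer_palustris),(((Candida_palustris,Tremarctos_orientalis),Bufo_sylvestris),(((Felis_arenarius,Pinus_orientalis),Zea_nanus),Oryza_bicolor))); its 10 tips in alphabetical order are the answer.

Bufo_sylvestris, Candida_palustris, Danio_litoralis, Felis_arenarius, Oryza_bicolor, Papio_borealis, Passer_palustris, Pinus_orientalis, Tremarctos_orientalis, Zea_nanus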